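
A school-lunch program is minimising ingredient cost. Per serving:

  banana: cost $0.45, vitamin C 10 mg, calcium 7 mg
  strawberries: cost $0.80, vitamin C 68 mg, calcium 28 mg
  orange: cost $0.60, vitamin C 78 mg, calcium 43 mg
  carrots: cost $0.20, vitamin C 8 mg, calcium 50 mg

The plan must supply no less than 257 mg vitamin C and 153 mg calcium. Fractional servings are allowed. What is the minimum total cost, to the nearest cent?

$2.01

Compare the cost at each extreme point of the feasible region.
banana only: max(257/10, 153/7) = 25.7 servings → $11.56.
strawberries only: max(257/68, 153/28) = 5.464 servings → $4.37.
orange only: max(257/78, 153/43) = 3.558 servings → $2.13.
carrots only: max(257/8, 153/50) = 32.12 servings → $6.42.
banana + strawberries with both tight: 16.37 servings and 1.372 servings → $8.46.
banana + orange with both tight: 7.612 servings and 2.319 servings → $4.82.
banana + carrots: intersection lies outside the first quadrant.
strawberries + orange: the both-tight solution has a negative serving — not a feasible corner.
strawberries + carrots with both tight: 3.661 servings and 1.01 servings → $3.13.
orange + carrots with both tight: 3.269 servings and 0.2483 servings → $2.01.
The minimum over all feasible corners is $2.01.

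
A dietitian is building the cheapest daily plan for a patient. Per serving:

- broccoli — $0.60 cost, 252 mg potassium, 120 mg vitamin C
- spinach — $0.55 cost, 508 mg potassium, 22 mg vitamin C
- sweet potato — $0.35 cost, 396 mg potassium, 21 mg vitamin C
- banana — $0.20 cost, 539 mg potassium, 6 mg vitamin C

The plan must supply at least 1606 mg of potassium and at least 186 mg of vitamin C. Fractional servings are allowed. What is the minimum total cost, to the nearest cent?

$1.32

At the optimum either one food covers both requirements or two foods hit both targets exactly; no other combination can be cheaper.
broccoli only: max(1606/252, 186/120) = 6.373 servings → $3.82.
spinach only: max(1606/508, 186/22) = 8.455 servings → $4.65.
sweet potato only: max(1606/396, 186/21) = 8.857 servings → $3.10.
banana only: max(1606/539, 186/6) = 31 servings → $6.20.
broccoli + spinach with both tight: 1.067 servings and 2.632 servings → $2.09.
broccoli + sweet potato with both tight: 0.9456 servings and 3.454 servings → $1.78.
broccoli + banana with both tight: 1.435 servings and 2.309 servings → $1.32.
spinach + sweet potato: intersection lies outside the first quadrant.
spinach + banana: intersection lies outside the first quadrant.
sweet potato + banana: the both-tight solution has a negative serving — not a feasible corner.
So the least-cost plan costs $1.32.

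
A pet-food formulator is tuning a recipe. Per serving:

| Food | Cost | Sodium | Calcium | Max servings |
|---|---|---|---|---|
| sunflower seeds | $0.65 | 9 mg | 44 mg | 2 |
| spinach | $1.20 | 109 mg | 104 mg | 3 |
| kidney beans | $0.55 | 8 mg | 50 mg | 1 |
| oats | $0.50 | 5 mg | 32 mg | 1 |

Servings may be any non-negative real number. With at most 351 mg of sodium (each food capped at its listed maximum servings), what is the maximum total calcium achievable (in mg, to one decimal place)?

Calcium per mg sodium: oats 6.4, kidney beans 6.25, sunflower seeds 4.889, spinach 0.9541.
Take 1 serving of oats: uses 5 mg sodium, +32.0 mg calcium (running total 32.0 mg).
Take 1 serving of kidney beans: uses 8 mg sodium, +50.0 mg calcium (running total 82.0 mg).
Take 2 servings of sunflower seeds: uses 18 mg sodium, +88.0 mg calcium (running total 170.0 mg).
Take 2.936 servings of spinach: uses 320 mg sodium, +305.3 mg calcium (running total 475.3 mg).
Greedy by best ratio exhausts the sodium allowance optimally: 475.3 mg.

475.3 mg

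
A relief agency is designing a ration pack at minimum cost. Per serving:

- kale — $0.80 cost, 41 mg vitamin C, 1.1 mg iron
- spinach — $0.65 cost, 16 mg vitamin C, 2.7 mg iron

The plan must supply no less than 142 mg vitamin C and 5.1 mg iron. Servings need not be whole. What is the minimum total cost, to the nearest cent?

Check every corner: each single food scaled to meet both minima, and each pair solved so both constraints bind.
kale only: max(142/41, 5.1/1.1) = 4.636 servings → $3.71.
spinach only: max(142/16, 5.1/2.7) = 8.875 servings → $5.77.
kale + spinach with both tight: 3.242 servings and 0.5682 servings → $2.96.
So the least-cost plan costs $2.96.

$2.96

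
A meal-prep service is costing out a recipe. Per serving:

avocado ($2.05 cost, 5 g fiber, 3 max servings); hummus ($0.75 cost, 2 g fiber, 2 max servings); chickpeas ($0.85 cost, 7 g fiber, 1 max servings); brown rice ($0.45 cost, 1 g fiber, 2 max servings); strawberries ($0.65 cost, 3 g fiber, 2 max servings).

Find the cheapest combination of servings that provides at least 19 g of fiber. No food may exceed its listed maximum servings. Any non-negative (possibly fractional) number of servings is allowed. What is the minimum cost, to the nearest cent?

Cost per g of fiber: chickpeas $0.1214, strawberries $0.2167, hummus $0.3750, avocado $0.4100, brown rice $0.4500.
Take 1 serving of chickpeas: +7.0 g fiber for $0.85 (total $0.85, still need 12.0 g).
Take 2 servings of strawberries: +6.0 g fiber for $1.30 (total $2.15, still need 6.0 g).
Take 2 servings of hummus: +4.0 g fiber for $1.50 (total $3.65, still need 2.0 g).
Take 0.4 servings of avocado: +2.0 g fiber for $0.82 (total $4.47, still need 0.0 g).
Greedy by cheapest-per-g is optimal for a single linear constraint, so the minimum cost is $4.47.

$4.47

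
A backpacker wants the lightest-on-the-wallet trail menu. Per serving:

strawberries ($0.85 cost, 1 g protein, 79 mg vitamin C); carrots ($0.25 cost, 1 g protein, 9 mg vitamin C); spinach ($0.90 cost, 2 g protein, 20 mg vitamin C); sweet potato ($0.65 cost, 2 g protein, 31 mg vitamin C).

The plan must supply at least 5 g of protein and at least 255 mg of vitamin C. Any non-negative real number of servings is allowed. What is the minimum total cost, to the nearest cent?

This is a tiny linear program; its minimum lies at a vertex of the feasible set. List the vertices and price them.
strawberries only: max(5/1, 255/79) = 5 servings → $4.25.
carrots only: max(5/1, 255/9) = 28.33 servings → $7.08.
spinach only: max(5/2, 255/20) = 12.75 servings → $11.47.
sweet potato only: max(5/2, 255/31) = 8.226 servings → $5.35.
strawberries + carrots with both tight: 3 servings and 2 servings → $3.05.
strawberries + spinach with both tight: 2.971 servings and 1.014 servings → $3.44.
strawberries + sweet potato with both tight: 2.795 servings and 1.102 servings → $3.09.
carrots + spinach: intersection lies outside the first quadrant.
carrots + sweet potato with both targets exact would need a negative amount; discard.
spinach + sweet potato: intersection lies outside the first quadrant.
Cheapest feasible corner: $3.05.

$3.05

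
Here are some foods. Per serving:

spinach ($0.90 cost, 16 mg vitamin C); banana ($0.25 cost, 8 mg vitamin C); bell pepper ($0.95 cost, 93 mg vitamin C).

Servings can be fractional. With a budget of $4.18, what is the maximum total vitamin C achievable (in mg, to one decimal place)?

409.2 mg

Vitamin C per dollar: bell pepper 97.89, banana 32, spinach 17.78.
With no serving limits, spend the whole cost allowance on bell pepper: $4.18 / $0.95 × 93 mg = 409.2 mg.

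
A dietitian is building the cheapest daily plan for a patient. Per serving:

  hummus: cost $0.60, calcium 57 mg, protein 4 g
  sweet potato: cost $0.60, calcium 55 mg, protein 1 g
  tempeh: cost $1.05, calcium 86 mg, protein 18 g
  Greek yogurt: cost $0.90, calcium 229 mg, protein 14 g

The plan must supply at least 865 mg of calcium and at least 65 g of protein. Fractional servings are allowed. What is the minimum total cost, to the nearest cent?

$4.08

At the optimum either one food covers both requirements or two foods hit both targets exactly; no other combination can be cheaper.
hummus only: max(865/57, 65/4) = 16.25 servings → $9.75.
sweet potato only: max(865/55, 65/1) = 65 servings → $39.00.
tempeh only: max(865/86, 65/18) = 10.06 servings → $10.56.
Greek yogurt only: max(865/229, 65/14) = 4.643 servings → $4.18.
hummus + sweet potato: intersection lies outside the first quadrant.
hummus + tempeh with both tight: 14.63 servings and 0.3592 servings → $9.16.
hummus + Greek yogurt: intersection lies outside the first quadrant.
sweet potato + tempeh with both tight: 11.04 servings and 2.998 servings → $9.77.
sweet potato + Greek yogurt: the both-tight solution has a negative serving — not a feasible corner.
tempeh + Greek yogurt with both tight: 0.951 servings and 3.42 servings → $4.08.
Cheapest feasible corner: $4.08.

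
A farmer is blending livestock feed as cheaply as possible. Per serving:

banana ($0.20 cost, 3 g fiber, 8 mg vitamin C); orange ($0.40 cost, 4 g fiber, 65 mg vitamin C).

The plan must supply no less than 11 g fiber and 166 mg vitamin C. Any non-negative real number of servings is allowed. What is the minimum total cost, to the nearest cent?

$1.07

Minimising a linear cost over {fiber ≥ 11, vitamin C ≥ 166, servings ≥ 0} — the optimum is at a vertex, using one or two foods.
banana only: max(11/3, 166/8) = 20.75 servings → $4.15.
orange only: max(11/4, 166/65) = 2.75 servings → $1.10.
banana + orange with both tight: 0.3129 servings and 2.515 servings → $1.07.
Cheapest feasible corner: $1.07.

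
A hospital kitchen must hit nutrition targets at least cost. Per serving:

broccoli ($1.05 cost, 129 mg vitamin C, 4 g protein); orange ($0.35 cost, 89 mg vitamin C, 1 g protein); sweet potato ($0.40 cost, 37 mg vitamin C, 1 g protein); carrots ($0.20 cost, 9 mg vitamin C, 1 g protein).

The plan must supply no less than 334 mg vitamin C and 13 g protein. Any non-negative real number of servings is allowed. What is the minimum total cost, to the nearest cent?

$3.01

broccoli only: max(334/129, 13/4) = 3.25 servings → $3.41.
orange only: max(334/89, 13/1) = 13 servings → $4.55.
sweet potato only: max(334/37, 13/1) = 13 servings → $5.20.
carrots only: max(334/9, 13/1) = 37.11 servings → $7.42.
broccoli + orange: intersection lies outside the first quadrant.
broccoli + sweet potato: intersection lies outside the first quadrant.
broccoli + carrots with both tight: 2.333 servings and 3.667 servings → $3.18.
orange + sweet potato: the both-tight solution has a negative serving — not a feasible corner.
orange + carrots with both tight: 2.712 servings and 10.29 servings → $3.01.
sweet potato + carrots with both tight: 7.75 servings and 5.25 servings → $4.15.
Cheapest feasible corner: $3.01.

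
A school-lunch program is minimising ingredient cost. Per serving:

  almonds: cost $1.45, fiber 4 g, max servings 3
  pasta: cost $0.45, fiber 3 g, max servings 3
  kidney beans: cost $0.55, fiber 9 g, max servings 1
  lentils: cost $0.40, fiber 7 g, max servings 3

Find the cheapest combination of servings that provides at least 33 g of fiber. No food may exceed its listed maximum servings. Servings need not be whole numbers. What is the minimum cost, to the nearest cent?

$2.20

Cost per g of fiber: lentils $0.0571, kidney beans $0.0611, pasta $0.1500, almonds $0.3625.
Take 3 servings of lentils: +21.0 g fiber for $1.20 (total $1.20, still need 12.0 g).
Take 1 serving of kidney beans: +9.0 g fiber for $0.55 (total $1.75, still need 3.0 g).
Take 1 serving of pasta: +3.0 g fiber for $0.45 (total $2.20, still need 0.0 g).
Greedy by cheapest-per-g is optimal for a single linear constraint, so the minimum cost is $2.20.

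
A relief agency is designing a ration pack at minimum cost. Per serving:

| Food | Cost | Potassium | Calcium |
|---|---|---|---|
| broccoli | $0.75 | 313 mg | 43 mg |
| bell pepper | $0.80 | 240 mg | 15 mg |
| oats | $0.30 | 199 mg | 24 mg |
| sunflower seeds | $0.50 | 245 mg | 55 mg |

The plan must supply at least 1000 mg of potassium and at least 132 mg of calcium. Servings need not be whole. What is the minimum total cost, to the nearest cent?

A basic optimal solution has at most two foods positive. Try each food alone and each pair with both targets met exactly.
broccoli only: max(1000/313, 132/43) = 3.195 servings → $2.40.
bell pepper only: max(1000/240, 132/15) = 8.8 servings → $7.04.
oats only: max(1000/199, 132/24) = 5.5 servings → $1.65.
sunflower seeds only: max(1000/245, 132/55) = 4.082 servings → $2.04.
broccoli + bell pepper with both tight: 2.965 servings and 0.2994 servings → $2.46.
broccoli + oats with both tight: 2.17 servings and 1.611 servings → $2.11.
broccoli + sunflower seeds: intersection lies outside the first quadrant.
bell pepper + oats: intersection lies outside the first quadrant.
bell pepper + sunflower seeds with both tight: 2.379 servings and 1.751 servings → $2.78.
oats + sunflower seeds with both tight: 4.474 servings and 0.4478 servings → $1.57.
Cheapest feasible corner: $1.57.

$1.57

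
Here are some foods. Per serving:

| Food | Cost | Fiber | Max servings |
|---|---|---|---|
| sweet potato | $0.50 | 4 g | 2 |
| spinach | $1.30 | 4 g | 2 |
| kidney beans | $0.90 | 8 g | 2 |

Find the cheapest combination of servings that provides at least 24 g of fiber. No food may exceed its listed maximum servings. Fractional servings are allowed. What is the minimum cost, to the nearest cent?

$2.80

Cost per g of fiber: kidney beans $0.1125, sweet potato $0.1250, spinach $0.3250.
Take 2 servings of kidney beans: +16.0 g fiber for $1.80 (total $1.80, still need 8.0 g).
Take 2 servings of sweet potato: +8.0 g fiber for $1.00 (total $2.80, still need 0.0 g).
Greedy by cheapest-per-g is optimal for a single linear constraint, so the minimum cost is $2.80.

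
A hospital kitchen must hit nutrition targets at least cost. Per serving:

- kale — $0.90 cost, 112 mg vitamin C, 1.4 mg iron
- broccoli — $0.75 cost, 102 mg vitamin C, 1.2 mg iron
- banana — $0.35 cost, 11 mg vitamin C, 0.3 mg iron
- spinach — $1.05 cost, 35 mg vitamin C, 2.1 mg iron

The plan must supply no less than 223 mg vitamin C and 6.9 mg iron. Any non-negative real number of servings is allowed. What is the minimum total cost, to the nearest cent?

$3.65

A basic optimal solution has at most two foods positive. Try each food alone and each pair with both targets met exactly.
kale only: max(223/112, 6.9/1.4) = 4.929 servings → $4.44.
broccoli only: max(223/102, 6.9/1.2) = 5.75 servings → $4.31.
banana only: max(223/11, 6.9/0.3) = 23 servings → $8.05.
spinach only: max(223/35, 6.9/2.1) = 6.371 servings → $6.69.
kale + broccoli with both targets exact would need a negative amount; discard.
kale + banana with both targets exact would need a negative amount; discard.
kale + spinach with both tight: 1.218 servings and 2.474 servings → $3.69.
broccoli + banana: intersection lies outside the first quadrant.
broccoli + spinach with both tight: 1.317 servings and 2.533 servings → $3.65.
banana + spinach with both tight: 18 servings and 0.7143 servings → $7.05.
So the least-cost plan costs $3.65.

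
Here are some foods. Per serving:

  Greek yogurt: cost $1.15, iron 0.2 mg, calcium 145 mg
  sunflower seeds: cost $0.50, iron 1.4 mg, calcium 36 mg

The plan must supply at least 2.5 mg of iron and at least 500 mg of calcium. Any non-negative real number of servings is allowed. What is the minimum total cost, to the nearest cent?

$4.25

Check every corner: each single food scaled to meet both minima, and each pair solved so both constraints bind.
Greek yogurt only: max(2.5/0.2, 500/145) = 12.5 servings → $14.38.
sunflower seeds only: max(2.5/1.4, 500/36) = 13.89 servings → $6.94.
Greek yogurt + sunflower seeds with both tight: 3.115 servings and 1.341 servings → $4.25.
Cheapest feasible corner: $4.25.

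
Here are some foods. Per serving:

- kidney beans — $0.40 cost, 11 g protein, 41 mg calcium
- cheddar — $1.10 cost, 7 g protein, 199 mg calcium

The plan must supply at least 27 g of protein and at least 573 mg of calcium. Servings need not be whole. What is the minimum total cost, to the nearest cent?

$3.29

Check every corner: each single food scaled to meet both minima, and each pair solved so both constraints bind.
kidney beans only: max(27/11, 573/41) = 13.98 servings → $5.59.
cheddar only: max(27/7, 573/199) = 3.857 servings → $4.24.
kidney beans + cheddar with both tight: 0.7161 servings and 2.732 servings → $3.29.
The minimum over all feasible corners is $3.29.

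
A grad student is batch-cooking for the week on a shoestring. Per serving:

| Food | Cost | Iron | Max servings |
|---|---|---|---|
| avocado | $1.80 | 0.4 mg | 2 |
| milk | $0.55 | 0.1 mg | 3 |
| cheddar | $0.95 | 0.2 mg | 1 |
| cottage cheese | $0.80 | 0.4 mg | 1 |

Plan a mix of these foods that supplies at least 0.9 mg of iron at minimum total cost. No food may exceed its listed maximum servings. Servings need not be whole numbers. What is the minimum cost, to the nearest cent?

$3.05

Cost per mg of iron: cottage cheese $2.0000, avocado $4.5000, cheddar $4.7500, milk $5.5000.
Take 1 serving of cottage cheese: +0.4 mg iron for $0.80 (total $0.80, still need 0.5 mg).
Take 1.25 servings of avocado: +0.5 mg iron for $2.25 (total $3.05, still need 0.0 mg).
Filling from the cheapest source first is optimal under one linear minimum: $3.05.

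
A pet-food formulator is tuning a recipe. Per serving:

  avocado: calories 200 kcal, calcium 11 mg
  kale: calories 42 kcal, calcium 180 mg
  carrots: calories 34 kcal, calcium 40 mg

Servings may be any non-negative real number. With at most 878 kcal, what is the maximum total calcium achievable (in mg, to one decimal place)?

3762.9 mg

Calcium per kcal: kale 4.286, carrots 1.176, avocado 0.055.
With no serving limits, spend the whole calories allowance on kale: 878 kcal / 42 kcal × 180 mg = 3762.9 mg.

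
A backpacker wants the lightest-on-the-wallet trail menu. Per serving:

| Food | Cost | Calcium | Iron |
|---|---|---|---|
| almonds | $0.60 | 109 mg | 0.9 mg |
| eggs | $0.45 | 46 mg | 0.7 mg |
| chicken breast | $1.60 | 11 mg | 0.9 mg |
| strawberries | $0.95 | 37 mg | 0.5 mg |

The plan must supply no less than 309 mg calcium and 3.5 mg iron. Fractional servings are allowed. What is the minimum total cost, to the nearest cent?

almonds only: max(309/109, 3.5/0.9) = 3.889 servings → $2.33.
eggs only: max(309/46, 3.5/0.7) = 6.717 servings → $3.02.
chicken breast only: max(309/11, 3.5/0.9) = 28.09 servings → $44.95.
strawberries only: max(309/37, 3.5/0.5) = 8.351 servings → $7.93.
almonds + eggs with both tight: 1.585 servings and 2.963 servings → $2.28.
almonds + chicken breast with both tight: 2.717 servings and 1.172 servings → $3.51.
almonds + strawberries with both tight: 1.179 servings and 4.877 servings → $5.34.
eggs + chicken breast: intersection lies outside the first quadrant.
eggs + strawberries: intersection lies outside the first quadrant.
chicken breast + strawberries: the both-tight solution has a negative serving — not a feasible corner.
So the least-cost plan costs $2.28.

$2.28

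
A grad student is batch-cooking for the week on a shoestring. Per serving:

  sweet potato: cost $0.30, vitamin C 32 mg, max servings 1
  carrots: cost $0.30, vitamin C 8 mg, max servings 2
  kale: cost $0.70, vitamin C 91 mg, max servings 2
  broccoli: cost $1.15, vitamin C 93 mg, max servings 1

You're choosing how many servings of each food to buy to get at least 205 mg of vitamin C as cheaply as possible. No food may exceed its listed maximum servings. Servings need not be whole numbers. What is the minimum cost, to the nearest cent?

Cost per mg of vitamin C: kale $0.0077, sweet potato $0.0094, broccoli $0.0124, carrots $0.0375.
Take 2 servings of kale: +182.0 mg vitamin C for $1.40 (total $1.40, still need 23.0 mg).
Take 0.7188 servings of sweet potato: +23.0 mg vitamin C for $0.22 (total $1.62, still need 0.0 mg).
Filling from the cheapest source first is optimal under one linear minimum: $1.62.

$1.62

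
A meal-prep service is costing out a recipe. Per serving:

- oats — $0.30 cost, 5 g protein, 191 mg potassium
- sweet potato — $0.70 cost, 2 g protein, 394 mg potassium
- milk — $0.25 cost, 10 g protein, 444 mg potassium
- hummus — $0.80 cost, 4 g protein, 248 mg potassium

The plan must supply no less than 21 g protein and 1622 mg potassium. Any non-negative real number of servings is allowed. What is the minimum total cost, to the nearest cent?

This is a tiny linear program; its minimum lies at a vertex of the feasible set. List the vertices and price them.
oats only: max(21/5, 1622/191) = 8.492 servings → $2.55.
sweet potato only: max(21/2, 1622/394) = 10.5 servings → $7.35.
milk only: max(21/10, 1622/444) = 3.653 servings → $0.91.
hummus only: max(21/4, 1622/248) = 6.54 servings → $5.23.
oats + sweet potato with both tight: 3.168 servings and 2.581 servings → $2.76.
oats + milk: the both-tight solution has a negative serving — not a feasible corner.
oats + hummus: the both-tight solution has a negative serving — not a feasible corner.
sweet potato + milk with both tight: 2.26 servings and 1.648 servings → $1.99.
sweet potato + hummus with both tight: 1.185 servings and 4.657 servings → $4.56.
milk + hummus with both targets exact would need a negative amount; discard.
Cheapest feasible corner: $0.91.

$0.91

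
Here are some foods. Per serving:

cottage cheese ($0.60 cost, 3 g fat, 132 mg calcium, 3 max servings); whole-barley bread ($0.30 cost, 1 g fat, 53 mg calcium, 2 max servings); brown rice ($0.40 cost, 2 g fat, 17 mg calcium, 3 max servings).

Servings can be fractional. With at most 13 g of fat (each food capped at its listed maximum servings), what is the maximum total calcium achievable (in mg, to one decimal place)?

519.0 mg

Calcium per g fat: whole-barley bread 53, cottage cheese 44, brown rice 8.5.
Take 2 servings of whole-barley bread: uses 2 g fat, +106.0 mg calcium (running total 106.0 mg).
Take 3 servings of cottage cheese: uses 9 g fat, +396.0 mg calcium (running total 502.0 mg).
Take 1 serving of brown rice: uses 2 g fat, +17.0 mg calcium (running total 519.0 mg).
Filling greedily by calcium-per-g fat is optimal for one linear limit, giving 519.0 mg.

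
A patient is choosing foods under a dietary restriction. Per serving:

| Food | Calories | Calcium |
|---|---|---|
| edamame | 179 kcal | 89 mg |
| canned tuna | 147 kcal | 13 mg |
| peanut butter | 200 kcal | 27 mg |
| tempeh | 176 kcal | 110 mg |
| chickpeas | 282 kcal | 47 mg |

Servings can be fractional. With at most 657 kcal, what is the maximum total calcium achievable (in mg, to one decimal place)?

410.6 mg

Calcium per kcal: tempeh 0.625, edamame 0.4972, chickpeas 0.1667, peanut butter 0.135, canned tuna 0.08844.
With no serving limits, spend the whole calories allowance on tempeh: 657 kcal / 176 kcal × 110 mg = 410.6 mg.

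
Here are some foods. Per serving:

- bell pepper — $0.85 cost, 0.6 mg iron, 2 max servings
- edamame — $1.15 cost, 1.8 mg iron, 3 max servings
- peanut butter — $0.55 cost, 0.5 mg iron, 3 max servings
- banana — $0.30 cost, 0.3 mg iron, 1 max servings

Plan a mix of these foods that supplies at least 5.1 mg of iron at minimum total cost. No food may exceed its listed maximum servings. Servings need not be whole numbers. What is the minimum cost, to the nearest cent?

$3.26

Cost per mg of iron: edamame $0.6389, banana $1.0000, peanut butter $1.1000, bell pepper $1.4167.
Take 2.833 servings of edamame: +5.1 mg iron for $3.26 (total $3.26, still need 0.0 mg).
Greedy by cheapest-per-mg is optimal for a single linear constraint, so the minimum cost is $3.26.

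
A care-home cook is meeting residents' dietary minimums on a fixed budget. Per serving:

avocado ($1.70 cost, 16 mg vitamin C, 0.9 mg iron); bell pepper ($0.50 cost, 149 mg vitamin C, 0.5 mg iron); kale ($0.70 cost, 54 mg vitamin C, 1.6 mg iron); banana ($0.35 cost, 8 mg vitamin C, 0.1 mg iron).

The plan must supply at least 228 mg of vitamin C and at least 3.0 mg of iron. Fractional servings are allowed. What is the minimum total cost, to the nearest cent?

An LP optimum is at a vertex; with two nutrient constraints at most two foods are used. Check each candidate.
avocado only: max(228/16, 3.0/0.9) = 14.25 servings → $24.23.
bell pepper only: max(228/149, 3.0/0.5) = 6 servings → $3.00.
kale only: max(228/54, 3.0/1.6) = 4.222 servings → $2.96.
banana only: max(228/8, 3.0/0.1) = 30 servings → $10.50.
avocado + bell pepper with both tight: 2.641 servings and 1.247 servings → $5.11.
avocado + kale with both targets exact would need a negative amount; discard.
avocado + banana with both tight: 0.2143 servings and 28.07 servings → $10.19.
bell pepper + kale with both tight: 0.9593 servings and 1.575 servings → $1.58.
bell pepper + banana with both targets exact would need a negative amount; discard.
kale + banana with both tight: 0.1622 servings and 27.41 servings → $9.71.
So the least-cost plan costs $1.58.

$1.58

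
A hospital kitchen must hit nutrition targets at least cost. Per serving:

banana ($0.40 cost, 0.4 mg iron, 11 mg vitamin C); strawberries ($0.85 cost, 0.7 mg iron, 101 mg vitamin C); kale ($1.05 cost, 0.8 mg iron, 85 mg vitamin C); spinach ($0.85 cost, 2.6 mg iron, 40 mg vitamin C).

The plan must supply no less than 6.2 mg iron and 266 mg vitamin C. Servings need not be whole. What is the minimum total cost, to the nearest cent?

$3.20

Compare the cost at each extreme point of the feasible region.
banana only: max(6.2/0.4, 266/11) = 24.18 servings → $9.67.
strawberries only: max(6.2/0.7, 266/101) = 8.857 servings → $7.53.
kale only: max(6.2/0.8, 266/85) = 7.75 servings → $8.14.
spinach only: max(6.2/2.6, 266/40) = 6.65 servings → $5.65.
banana + strawberries with both tight: 13.46 servings and 1.168 servings → $6.38.
banana + kale with both tight: 12.47 servings and 1.516 servings → $6.58.
banana + spinach: the both-tight solution has a negative serving — not a feasible corner.
strawberries + kale: the both-tight solution has a negative serving — not a feasible corner.
strawberries + spinach with both tight: 1.891 servings and 1.876 servings → $3.20.
kale + spinach with both tight: 2.347 servings and 1.662 servings → $3.88.
The minimum over all feasible corners is $3.20.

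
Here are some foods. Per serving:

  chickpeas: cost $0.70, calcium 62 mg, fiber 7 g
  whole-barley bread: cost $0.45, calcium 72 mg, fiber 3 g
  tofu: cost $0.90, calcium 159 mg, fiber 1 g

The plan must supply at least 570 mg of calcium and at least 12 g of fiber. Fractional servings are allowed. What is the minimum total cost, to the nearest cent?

A basic optimal solution has at most two foods positive. Try each food alone and each pair with both targets met exactly.
chickpeas only: max(570/62, 12/7) = 9.194 servings → $6.44.
whole-barley bread only: max(570/72, 12/3) = 7.917 servings → $3.56.
tofu only: max(570/159, 12/1) = 12 servings → $10.80.
chickpeas + whole-barley bread: intersection lies outside the first quadrant.
chickpeas + tofu with both tight: 1.273 servings and 3.088 servings → $3.67.
whole-barley bread + tofu with both tight: 3.304 servings and 2.089 servings → $3.37.
The minimum over all feasible corners is $3.37.

$3.37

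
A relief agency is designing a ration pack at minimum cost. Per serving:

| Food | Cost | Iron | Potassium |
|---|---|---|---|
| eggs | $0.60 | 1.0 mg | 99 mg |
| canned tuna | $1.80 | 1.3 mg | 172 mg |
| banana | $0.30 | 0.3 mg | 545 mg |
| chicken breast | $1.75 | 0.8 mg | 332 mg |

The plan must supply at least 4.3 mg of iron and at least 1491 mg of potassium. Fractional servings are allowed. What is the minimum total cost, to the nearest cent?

$2.83

An LP optimum is at a vertex; with two nutrient constraints at most two foods are used. Check each candidate.
eggs only: max(4.3/1.0, 1491/99) = 15.06 servings → $9.04.
canned tuna only: max(4.3/1.3, 1491/172) = 8.669 servings → $15.60.
banana only: max(4.3/0.3, 1491/545) = 14.33 servings → $4.30.
chicken breast only: max(4.3/0.8, 1491/332) = 5.375 servings → $9.41.
eggs + canned tuna: intersection lies outside the first quadrant.
eggs + banana with both tight: 3.68 servings and 2.067 servings → $2.83.
eggs + chicken breast with both tight: 0.9288 servings and 4.214 servings → $7.93.
canned tuna + banana with both tight: 2.887 servings and 1.825 servings → $5.74.
canned tuna + chicken breast with both tight: 0.7986 servings and 4.077 servings → $8.57.
banana + chicken breast: the both-tight solution has a negative serving — not a feasible corner.
So the least-cost plan costs $2.83.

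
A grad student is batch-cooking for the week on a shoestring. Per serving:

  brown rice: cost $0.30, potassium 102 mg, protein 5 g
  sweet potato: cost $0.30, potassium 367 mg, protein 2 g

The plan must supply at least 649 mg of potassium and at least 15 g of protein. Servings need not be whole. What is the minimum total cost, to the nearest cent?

At the optimum either one food covers both requirements or two foods hit both targets exactly; no other combination can be cheaper.
brown rice only: max(649/102, 15/5) = 6.363 servings → $1.91.
sweet potato only: max(649/367, 15/2) = 7.5 servings → $2.25.
brown rice + sweet potato with both tight: 2.579 servings and 1.052 servings → $1.09.
So the least-cost plan costs $1.09.

$1.09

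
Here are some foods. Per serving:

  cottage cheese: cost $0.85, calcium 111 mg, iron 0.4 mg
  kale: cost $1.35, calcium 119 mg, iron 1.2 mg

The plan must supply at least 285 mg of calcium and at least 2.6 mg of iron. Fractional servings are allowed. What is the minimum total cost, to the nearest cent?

The cheapest plan sits at a corner of the feasible region — with two constraints it uses at most two foods.
cottage cheese only: max(285/111, 2.6/0.4) = 6.5 servings → $5.53.
kale only: max(285/119, 2.6/1.2) = 2.395 servings → $3.23.
cottage cheese + kale with both tight: 0.3808 servings and 2.04 servings → $3.08.
So the least-cost plan costs $3.08.

$3.08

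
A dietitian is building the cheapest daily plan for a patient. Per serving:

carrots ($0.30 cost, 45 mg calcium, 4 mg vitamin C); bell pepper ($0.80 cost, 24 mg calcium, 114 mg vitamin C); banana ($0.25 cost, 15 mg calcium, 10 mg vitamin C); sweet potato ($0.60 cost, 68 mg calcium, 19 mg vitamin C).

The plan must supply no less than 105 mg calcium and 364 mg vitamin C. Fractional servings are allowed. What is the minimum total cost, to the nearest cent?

$2.73

The cheapest plan sits at a corner of the feasible region — with two constraints it uses at most two foods.
carrots only: max(105/45, 364/4) = 91 servings → $27.30.
bell pepper only: max(105/24, 364/114) = 4.375 servings → $3.50.
banana only: max(105/15, 364/10) = 36.4 servings → $9.10.
sweet potato only: max(105/68, 364/19) = 19.16 servings → $11.49.
carrots + bell pepper with both tight: 0.6424 servings and 3.17 servings → $2.73.
carrots + banana with both targets exact would need a negative amount; discard.
carrots + sweet potato with both targets exact would need a negative amount; discard.
bell pepper + banana with both tight: 3 servings and 2.2 servings → $2.95.
bell pepper + sweet potato with both tight: 3.119 servings and 0.4433 servings → $2.76.
banana + sweet potato: the both-tight solution has a negative serving — not a feasible corner.
Cheapest feasible corner: $2.73.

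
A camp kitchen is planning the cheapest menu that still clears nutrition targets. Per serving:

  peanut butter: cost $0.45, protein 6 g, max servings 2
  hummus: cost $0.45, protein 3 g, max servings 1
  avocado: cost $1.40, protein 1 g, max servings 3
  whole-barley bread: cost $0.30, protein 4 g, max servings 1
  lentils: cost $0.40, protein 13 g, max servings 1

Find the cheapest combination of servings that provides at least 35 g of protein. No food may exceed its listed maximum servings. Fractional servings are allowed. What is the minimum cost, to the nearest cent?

Cost per g of protein: lentils $0.0308, peanut butter $0.0750, whole-barley bread $0.0750, hummus $0.1500, avocado $1.4000.
Take 1 serving of lentils: +13.0 g protein for $0.40 (total $0.40, still need 22.0 g).
Take 2 servings of peanut butter: +12.0 g protein for $0.90 (total $1.30, still need 10.0 g).
Take 1 serving of whole-barley bread: +4.0 g protein for $0.30 (total $1.60, still need 6.0 g).
Take 1 serving of hummus: +3.0 g protein for $0.45 (total $2.05, still need 3.0 g).
Take 3 servings of avocado: +3.0 g protein for $4.20 (total $6.25, still need 0.0 g).
Greedy by cheapest-per-g is optimal for a single linear constraint, so the minimum cost is $6.25.

$6.25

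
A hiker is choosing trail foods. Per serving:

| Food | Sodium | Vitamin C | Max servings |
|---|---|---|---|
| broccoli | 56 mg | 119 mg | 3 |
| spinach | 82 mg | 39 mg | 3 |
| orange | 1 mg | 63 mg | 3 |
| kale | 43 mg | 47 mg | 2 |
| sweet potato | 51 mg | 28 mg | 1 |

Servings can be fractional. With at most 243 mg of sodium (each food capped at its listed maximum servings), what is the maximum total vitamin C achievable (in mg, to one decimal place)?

624.7 mg

Vitamin C per mg sodium: orange 63, broccoli 2.125, kale 1.093, sweet potato 0.549, spinach 0.4756.
Take 3 servings of orange: uses 3 mg sodium, +189.0 mg vitamin C (running total 189.0 mg).
Take 3 servings of broccoli: uses 168 mg sodium, +357.0 mg vitamin C (running total 546.0 mg).
Take 1.674 servings of kale: uses 72 mg sodium, +78.7 mg vitamin C (running total 624.7 mg).
Filling greedily by vitamin C-per-mg sodium is optimal for one linear limit, giving 624.7 mg.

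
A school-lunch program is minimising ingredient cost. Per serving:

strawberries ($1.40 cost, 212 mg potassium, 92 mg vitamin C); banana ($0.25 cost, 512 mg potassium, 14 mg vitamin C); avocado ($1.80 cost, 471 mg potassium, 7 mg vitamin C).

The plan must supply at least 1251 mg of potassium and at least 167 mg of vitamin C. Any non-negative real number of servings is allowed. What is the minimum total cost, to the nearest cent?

$2.61

The cheapest plan sits at a corner of the feasible region — with two constraints it uses at most two foods.
strawberries only: max(1251/212, 167/92) = 5.901 servings → $8.26.
banana only: max(1251/512, 167/14) = 11.93 servings → $2.98.
avocado only: max(1251/471, 167/7) = 23.86 servings → $42.94.
strawberries + banana with both tight: 1.54 servings and 1.806 servings → $2.61.
strawberries + avocado with both tight: 1.67 servings and 1.904 servings → $5.77.
banana + avocado: intersection lies outside the first quadrant.
So the least-cost plan costs $2.61.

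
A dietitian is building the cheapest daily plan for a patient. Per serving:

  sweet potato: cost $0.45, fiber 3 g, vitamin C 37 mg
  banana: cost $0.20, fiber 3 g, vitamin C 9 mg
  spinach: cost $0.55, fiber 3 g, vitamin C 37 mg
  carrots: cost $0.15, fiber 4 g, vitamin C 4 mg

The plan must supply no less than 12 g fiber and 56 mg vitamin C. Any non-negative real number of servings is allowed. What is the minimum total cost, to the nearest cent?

$0.89

For a min-cost LP with two ≥-constraints, a basic feasible solution has at most two positive variables.
sweet potato only: max(12/3, 56/37) = 4 servings → $1.80.
banana only: max(12/3, 56/9) = 6.222 servings → $1.24.
spinach only: max(12/3, 56/37) = 4 servings → $2.20.
carrots only: max(12/4, 56/4) = 14 servings → $2.10.
sweet potato + banana with both tight: 0.7143 servings and 3.286 servings → $0.98.
sweet potato + spinach (both tight): parallel constraints — no distinct corner.
sweet potato + carrots with both tight: 1.294 servings and 2.029 servings → $0.89.
banana + spinach with both tight: 3.286 servings and 0.7143 servings → $1.05.
banana + carrots: the both-tight solution has a negative serving — not a feasible corner.
spinach + carrots with both tight: 1.294 servings and 2.029 servings → $1.02.
The minimum over all feasible corners is $0.89.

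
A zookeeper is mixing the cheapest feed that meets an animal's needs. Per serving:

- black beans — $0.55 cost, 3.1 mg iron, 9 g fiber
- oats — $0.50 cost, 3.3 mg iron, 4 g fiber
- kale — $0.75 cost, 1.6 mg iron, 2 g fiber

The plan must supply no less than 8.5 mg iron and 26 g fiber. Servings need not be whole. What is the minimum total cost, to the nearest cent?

black beans only: max(8.5/3.1, 26/9) = 2.889 servings → $1.59.
oats only: max(8.5/3.3, 26/4) = 6.5 servings → $3.25.
kale only: max(8.5/1.6, 26/2) = 13 servings → $9.75.
black beans + oats: intersection lies outside the first quadrant.
black beans + kale with both targets exact would need a negative amount; discard.
oats + kale: the both-tight solution has a negative serving — not a feasible corner.
The minimum over all feasible corners is $1.59.

$1.59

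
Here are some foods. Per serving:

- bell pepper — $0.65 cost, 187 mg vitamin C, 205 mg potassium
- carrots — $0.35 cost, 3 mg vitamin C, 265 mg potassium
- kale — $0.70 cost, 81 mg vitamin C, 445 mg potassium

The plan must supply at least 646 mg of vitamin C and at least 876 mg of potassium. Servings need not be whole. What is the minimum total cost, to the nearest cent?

This is a tiny linear program; its minimum lies at a vertex of the feasible set. List the vertices and price them.
bell pepper only: max(646/187, 876/205) = 4.273 servings → $2.78.
carrots only: max(646/3, 876/265) = 215.3 servings → $75.37.
kale only: max(646/81, 876/445) = 7.975 servings → $5.58.
bell pepper + carrots with both tight: 3.444 servings and 0.6412 servings → $2.46.
bell pepper + kale with both tight: 3.25 servings and 0.4711 servings → $2.44.
carrots + kale: the both-tight solution has a negative serving — not a feasible corner.
Cheapest feasible corner: $2.44.

$2.44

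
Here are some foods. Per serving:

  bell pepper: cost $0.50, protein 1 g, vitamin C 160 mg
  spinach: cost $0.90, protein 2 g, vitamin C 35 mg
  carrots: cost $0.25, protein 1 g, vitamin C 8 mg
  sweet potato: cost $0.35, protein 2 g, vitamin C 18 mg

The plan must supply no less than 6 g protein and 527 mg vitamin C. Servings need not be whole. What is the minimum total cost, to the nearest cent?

An LP optimum is at a vertex; with two nutrient constraints at most two foods are used. Check each candidate.
bell pepper only: max(6/1, 527/160) = 6 servings → $3.00.
spinach only: max(6/2, 527/35) = 15.06 servings → $13.55.
carrots only: max(6/1, 527/8) = 65.88 servings → $16.47.
sweet potato only: max(6/2, 527/18) = 29.28 servings → $10.25.
bell pepper + spinach with both tight: 2.961 servings and 1.519 servings → $2.85.
bell pepper + carrots with both tight: 3.151 servings and 2.849 servings → $2.29.
bell pepper + sweet potato with both tight: 3.132 servings and 1.434 servings → $2.07.
spinach + carrots with both targets exact would need a negative amount; discard.
spinach + sweet potato: the both-tight solution has a negative serving — not a feasible corner.
carrots + sweet potato: intersection lies outside the first quadrant.
So the least-cost plan costs $2.07.

$2.07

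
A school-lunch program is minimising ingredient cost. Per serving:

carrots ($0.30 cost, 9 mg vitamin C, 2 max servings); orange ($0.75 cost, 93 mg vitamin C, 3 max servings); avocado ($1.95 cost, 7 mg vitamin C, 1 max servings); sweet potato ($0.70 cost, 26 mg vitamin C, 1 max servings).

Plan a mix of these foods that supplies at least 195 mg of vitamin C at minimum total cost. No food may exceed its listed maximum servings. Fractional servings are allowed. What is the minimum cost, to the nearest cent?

Cost per mg of vitamin C: orange $0.0081, sweet potato $0.0269, carrots $0.0333, avocado $0.2786.
Take 2.097 servings of orange: +195.0 mg vitamin C for $1.57 (total $1.57, still need 0.0 mg).
Filling from the cheapest source first is optimal under one linear minimum: $1.57.

$1.57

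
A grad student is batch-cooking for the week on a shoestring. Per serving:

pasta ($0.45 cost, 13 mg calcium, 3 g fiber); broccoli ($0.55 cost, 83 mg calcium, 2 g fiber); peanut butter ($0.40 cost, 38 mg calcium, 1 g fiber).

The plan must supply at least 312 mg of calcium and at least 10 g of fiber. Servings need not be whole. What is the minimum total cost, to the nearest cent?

At the optimum either one food covers both requirements or two foods hit both targets exactly; no other combination can be cheaper.
pasta only: max(312/13, 10/3) = 24 servings → $10.80.
broccoli only: max(312/83, 10/2) = 5 servings → $2.75.
peanut butter only: max(312/38, 10/1) = 10 servings → $4.00.
pasta + broccoli with both tight: 0.9238 servings and 3.614 servings → $2.40.
pasta + peanut butter with both tight: 0.6733 servings and 7.98 servings → $3.50.
broccoli + peanut butter: intersection lies outside the first quadrant.
So the least-cost plan costs $2.40.

$2.40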